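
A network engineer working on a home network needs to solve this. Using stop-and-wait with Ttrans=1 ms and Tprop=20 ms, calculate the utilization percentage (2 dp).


Given: Ttrans = 1 ms, Tprop = 20 ms
RTT = 2 * Tprop = 2 * 20 = 40 ms
U = Ttrans / (Ttrans + RTT)
U = 1 / (1 + 40)
U = 1 / 41 = 0.02439
U% = 2.44%

2.44


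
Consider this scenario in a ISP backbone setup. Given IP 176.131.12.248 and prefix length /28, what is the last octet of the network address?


Given: IP = 176.131.12.248, prefix = /28
Subnet mask = 255.255.255.240
Last octet of IP: 248
Last octet of mask: 240
Network last octet = 248 AND 240 = 240

240


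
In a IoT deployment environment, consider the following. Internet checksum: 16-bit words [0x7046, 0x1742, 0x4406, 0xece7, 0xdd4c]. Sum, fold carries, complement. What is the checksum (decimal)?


Given words: [0x7046, 0x1742, 0x4406, 0xece7, 0xdd4c]
Step 1: Sum all words
Raw sum = 28742 + 5954 + 17414 + 60647 + 56652 = 169409
Step 2: Fold carry: (38337 + 2) = 38339
One's complement = ~38339 & 0xFFFF = 27196

27196


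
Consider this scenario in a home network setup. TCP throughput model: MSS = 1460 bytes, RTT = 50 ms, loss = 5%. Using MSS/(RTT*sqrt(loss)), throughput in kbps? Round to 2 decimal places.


Given: MSS = 1460 bytes, RTT = 50 ms, loss = 5%
RTT in seconds = 50 / 1000 = 0.05
Loss rate = 5% = 0.05
sqrt(loss) = sqrt(0.05) = 0.223606797750
Throughput (bytes/s) = 1460 / (0.05 * 0.223606797750) = 130586.3699
Throughput (kbps) = 130586.3699 * 8 / 1000 = 1044.690959 -> 1044.69 kbps (2 dp)

1044.69


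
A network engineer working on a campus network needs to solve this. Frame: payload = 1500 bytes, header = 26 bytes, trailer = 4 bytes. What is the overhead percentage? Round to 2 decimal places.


Given: payload = 1500 B, header = 26 B, trailer = 4 B
Overhead bytes = header + trailer = 26 + 4 = 30
Total frame = payload + overhead = 1500 + 30 = 1530
Overhead % = 30 / 1530 * 100 = 1.9608% -> 1.96% (2 dp)

1.96


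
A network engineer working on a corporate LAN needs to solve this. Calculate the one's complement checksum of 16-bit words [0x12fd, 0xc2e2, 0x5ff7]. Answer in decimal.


Given words: [0x12fd, 0xc2e2, 0x5ff7]
Step 1: Sum all words
Raw sum = 4861 + 49890 + 24567 = 79318
Step 2: Fold carry: (13782 + 1) = 13783
One's complement = ~13783 & 0xFFFF = 51752

51752


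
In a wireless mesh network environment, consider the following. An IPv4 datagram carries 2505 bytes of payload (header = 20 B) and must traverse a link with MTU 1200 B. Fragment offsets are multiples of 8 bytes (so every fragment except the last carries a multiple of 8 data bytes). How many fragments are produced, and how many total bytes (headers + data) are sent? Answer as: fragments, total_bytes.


Max data per non-final fragment = floor((MTU - header)/8)*8 = floor((1200 - 20)/8)*8 = floor(1180/8)*8 = 1176 B
Final fragment needs no 8-byte alignment: it can carry up to MTU - header = 1180 B
Non-final fragments needed = ceil((payload - 1180) / 1176) = ceil(1325/1176) = ceil(1.1267) = 2
Number of fragments = 2 + 1 = 3
Fragment sizes (data): 2 * 1176 B + 153 B (last, 153 <= 1180 OK)
Total bytes sent = payload + n_frags * header = 2505 + 3*20 = 2505 + 60 = 2565 B

3, 2565


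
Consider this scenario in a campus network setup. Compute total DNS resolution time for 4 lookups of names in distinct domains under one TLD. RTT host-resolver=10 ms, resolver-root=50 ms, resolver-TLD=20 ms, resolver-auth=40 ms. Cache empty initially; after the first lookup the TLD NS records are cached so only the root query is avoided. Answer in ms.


Lookup 1 (cold cache): local + root + TLD + auth = 10 + 50 + 20 + 40 = 120 ms
Lookups 2..4 (TLD NS cached -> skip root; new domain -> still ask TLD and auth): local + TLD + auth = 10 + 20 + 40 = 70 ms each
Remaining 3 lookups: 3 * 70 = 210 ms
Total = 120 + 210 = 330 ms

330


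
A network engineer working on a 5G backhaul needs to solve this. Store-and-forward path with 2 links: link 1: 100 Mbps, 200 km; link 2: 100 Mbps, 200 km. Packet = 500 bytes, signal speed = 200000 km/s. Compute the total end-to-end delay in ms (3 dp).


Packet = 500 bytes = 4000 bits. Store-and-forward: sum (t_trans + t_prop) per link.
Link 1: t_trans = 4000/(100*10^6) s = 0.0400 ms; t_prop = 200/200000 s = 1.0000 ms; subtotal = 1.0400 ms
Link 2: t_trans = 4000/(100*10^6) s = 0.0400 ms; t_prop = 200/200000 s = 1.0000 ms; subtotal = 1.0400 ms
End-to-end = 1.0400 + 1.0400 = 2.0800 ms -> 2.080 ms (3 dp)

2.080


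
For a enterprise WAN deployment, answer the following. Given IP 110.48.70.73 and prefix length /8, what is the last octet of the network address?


Given: IP = 110.48.70.73, prefix = /8
Subnet mask = 255.0.0.0
Last octet of IP: 73
Last octet of mask: 0
Network last octet = 73 AND 0 = 0

0


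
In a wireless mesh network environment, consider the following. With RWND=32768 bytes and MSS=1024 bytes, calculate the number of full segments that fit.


Given: RWND = 32768 bytes, MSS = 1024 bytes
Full segments = floor(RWND / MSS)
Full segments = floor(32768 / 1024)
Full segments = floor(32.0) = 32

32


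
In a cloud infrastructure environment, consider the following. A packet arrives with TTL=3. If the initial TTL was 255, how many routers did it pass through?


Given: initial TTL = 255, received TTL = 3
Hops = initial TTL - received TTL
Hops = 255 - 3 = 252

252


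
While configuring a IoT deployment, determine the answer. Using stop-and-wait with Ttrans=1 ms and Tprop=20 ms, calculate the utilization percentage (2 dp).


Given: Ttrans = 1 ms, Tprop = 20 ms
RTT = 2 * Tprop = 2 * 20 = 40 ms
U = Ttrans / (Ttrans + RTT)
U = 1 / (1 + 40)
U = 1 / 41 = 0.02439
U% = 2.44%

2.44


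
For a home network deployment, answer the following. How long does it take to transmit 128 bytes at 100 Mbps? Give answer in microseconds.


Given: packet = 128 bytes, bandwidth = 100 Mbps
Packet in bits = 128 * 8 = 1024 bits
Bandwidth = 100 * 10^6 = 100000000 bps
Time = 1024 / 100000000 seconds
Time in us = 1024 * 10^6 / 100000000 = 10.24

10.24


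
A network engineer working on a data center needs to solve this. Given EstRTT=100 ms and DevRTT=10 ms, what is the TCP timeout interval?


Given: EstRTT = 100 ms, DevRTT = 10 ms
Timeout = EstRTT + 4 * DevRTT
4 * DevRTT = 4 * 10 = 40
Timeout = 100 + 40 = 140 ms

140


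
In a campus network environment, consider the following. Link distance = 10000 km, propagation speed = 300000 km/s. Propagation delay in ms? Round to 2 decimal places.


Given: distance = 10000 km, speed = 300000 km/s
Delay = distance / speed = 10000 / 300000 seconds
Delay in ms = 10000 * 1000 / 300000
Delay = 33.3333 ms
Rounded to 2 dp = 33.33 ms

33.33


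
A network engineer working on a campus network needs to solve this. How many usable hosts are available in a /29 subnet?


Given: subnet mask /29
Host bits = 32 - 29 = 3
Total addresses = 2^3 = 8
Usable hosts = 8 - 2 (network + broadcast) = 6

6


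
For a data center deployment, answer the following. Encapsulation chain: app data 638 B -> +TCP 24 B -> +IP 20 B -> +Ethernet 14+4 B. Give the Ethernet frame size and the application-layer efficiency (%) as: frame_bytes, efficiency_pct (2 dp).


TCP segment = 638 + 24 = 662 B
IP packet = 662 + 20 = 682 B
Ethernet frame = 682 + 14 + 4 = 700 B
Efficiency = app / frame = 638 / 700 = 0.911429 = 91.1429% -> 91.14% (2 dp)

700, 91.14


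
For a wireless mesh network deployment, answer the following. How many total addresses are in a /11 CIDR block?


Given: CIDR prefix /11
Host bits = 32 - 11 = 21
Total addresses = 2^21 = 2097152

2097152


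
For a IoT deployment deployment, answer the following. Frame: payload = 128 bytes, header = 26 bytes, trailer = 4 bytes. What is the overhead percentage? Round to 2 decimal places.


Given: payload = 128 B, header = 26 B, trailer = 4 B
Overhead bytes = header + trailer = 26 + 4 = 30
Total frame = payload + overhead = 128 + 30 = 158
Overhead % = 30 / 158 * 100 = 18.9873% -> 18.99% (2 dp)

18.99


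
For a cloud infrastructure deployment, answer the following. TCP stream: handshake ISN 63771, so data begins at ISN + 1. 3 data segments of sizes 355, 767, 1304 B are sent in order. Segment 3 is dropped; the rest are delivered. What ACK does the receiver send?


SYN uses sequence number 63771; first data byte = ISN + 1 = 63772.
Segment 1: SEQ = 63772, len = 355 B, covers [63772, 64126]
Segment 2: SEQ = 64127, len = 767 B, covers [64127, 64893]
Segment 3: SEQ = 64894, len = 1304 B, covers [64894, 66197] [LOST]
In-order data received: bytes [63772, 64893] (segments 1..2).
Segment 3 missing -> gap begins at byte 64894.
Cumulative ACK = next expected in-order byte = 63772 + 355 + 767 = 64894

64894


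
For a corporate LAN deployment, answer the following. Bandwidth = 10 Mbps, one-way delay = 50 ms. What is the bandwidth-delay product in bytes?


Given: bandwidth = 10 Mbps, delay = 50 ms
BDP in bits = 10 * 10^6 * 50 / 1000
BDP in bits = 500000
BDP in bytes = 500000 / 8 = 62500

62500


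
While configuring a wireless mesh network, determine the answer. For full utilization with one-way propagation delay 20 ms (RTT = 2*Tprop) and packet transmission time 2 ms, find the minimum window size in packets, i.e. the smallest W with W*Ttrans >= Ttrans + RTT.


Given: Ttrans = 2 ms, RTT = 40 ms (= 2 * Tprop, Tprop = 20 ms)
Time until first ACK returns = Ttrans + RTT = 2 + 40 = 42 ms
Need W * Ttrans >= Ttrans + RTT  ->  W >= (Ttrans + RTT) / Ttrans
(Ttrans + RTT) / Ttrans = 42 / 2 = 21
W_min = ceil(21) = 21

21


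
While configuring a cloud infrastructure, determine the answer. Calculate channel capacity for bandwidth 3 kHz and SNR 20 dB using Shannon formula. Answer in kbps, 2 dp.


Given: B = 3 kHz, SNR = 20 dB
SNR linear = 10^(20/10) = 100
1 + SNR = 101
log2(101) = 6.6582114828
C = 3 * 1000 * 6.6582114828 = 19974.6344 bps
C = 19.974634 kbps -> 19.97 kbps (2 dp)

19.97


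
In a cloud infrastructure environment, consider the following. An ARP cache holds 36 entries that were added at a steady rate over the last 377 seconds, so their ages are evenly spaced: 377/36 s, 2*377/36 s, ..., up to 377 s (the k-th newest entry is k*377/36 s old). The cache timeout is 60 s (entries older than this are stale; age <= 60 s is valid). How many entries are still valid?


Ages are k * 377/36 s for k = 1..36 (spacing = 10.4722 s).
Entry k is valid iff k * 377/36 <= 60 iff k <= 36 * 60 / 377 = 5.7294
n_valid = floor(5.7294) = 5
(n_stale = 36 - 5 = 31)

5


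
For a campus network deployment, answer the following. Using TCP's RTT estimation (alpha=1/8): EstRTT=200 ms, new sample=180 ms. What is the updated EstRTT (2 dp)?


Given: EstRTT = 200 ms, SampleRTT = 180 ms, alpha = 1/8
New EstRTT = (1 - alpha) * EstRTT + alpha * SampleRTT
(7/8) * 200 = 175
(1/8) * 180 = 22.5
New EstRTT = 175 + 22.5 = 197.5 ms -> 197.50 ms (2 dp)

197.50


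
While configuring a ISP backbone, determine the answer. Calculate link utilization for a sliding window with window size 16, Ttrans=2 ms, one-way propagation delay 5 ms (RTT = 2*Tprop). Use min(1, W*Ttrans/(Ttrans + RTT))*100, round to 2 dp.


Given: W = 16, Ttrans = 2 ms, RTT = 10 ms (= 2 * Tprop, Tprop = 5 ms)
Cycle time = Ttrans + RTT = 2 + 10 = 12 ms (first packet sent until its ACK returns)
W * Ttrans = 16 * 2 = 32 ms of sending per cycle
W * Ttrans / (Ttrans + RTT) = 32 / 12 = 2.666667
U = min(1, 2.666667) = 1.000000
U% = 100.00%

100.00


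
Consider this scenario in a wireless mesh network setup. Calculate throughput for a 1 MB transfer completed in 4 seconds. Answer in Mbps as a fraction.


Given: file = 1 MB, time = 4 s
File in Mb = 1 * 8 = 8 Mb
Throughput = 8 / 4 Mbps
Throughput = 2 Mbps

2


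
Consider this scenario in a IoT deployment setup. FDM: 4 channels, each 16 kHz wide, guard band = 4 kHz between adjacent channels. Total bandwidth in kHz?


Given: 4 channels, 16 kHz each, guard = 4 kHz
Channel bandwidth = 4 * 16 = 64 kHz
Guard bands = 3 gaps * 4 kHz = 12 kHz
Total = 64 + 12 = 76 kHz

76


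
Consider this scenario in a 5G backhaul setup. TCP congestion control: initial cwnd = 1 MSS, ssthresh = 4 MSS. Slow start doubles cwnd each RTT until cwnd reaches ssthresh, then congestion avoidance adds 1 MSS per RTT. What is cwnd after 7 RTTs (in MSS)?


RTT 0: cwnd = 1 MSS (initial)
RTT 1: cwnd = 2 MSS (slow start, doubled)
RTT 2: cwnd = 4 MSS (slow start, doubled)
RTT 3: cwnd = 5 MSS (congestion avoidance, +1)
RTT 4: cwnd = 6 MSS (congestion avoidance, +1)
RTT 5: cwnd = 7 MSS (congestion avoidance, +1)
RTT 6: cwnd = 8 MSS (congestion avoidance, +1)
RTT 7: cwnd = 9 MSS (congestion avoidance, +1)

9


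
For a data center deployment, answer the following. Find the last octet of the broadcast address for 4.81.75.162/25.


Given: IP = 4.81.75.162, prefix = /25
Host bits = 32 - 25 = 7
Network last octet = 162 AND mask = 128
Host part size = 2^7 - 1 = 127
Broadcast last octet = 128 OR 127 = 255

255


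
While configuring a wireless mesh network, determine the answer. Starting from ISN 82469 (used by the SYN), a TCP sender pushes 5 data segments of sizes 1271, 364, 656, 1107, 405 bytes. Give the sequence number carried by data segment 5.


The SYN occupies sequence number ISN = 82469, so the first data byte is ISN + 1 = 82470.
SEQ of data segment i = (ISN + 1) + sum of payload sizes of segments 1..i-1.
Segment 1: SEQ = 82470, payload = 1271 bytes
Segment 2: SEQ = 83741, payload = 364 bytes
Segment 3: SEQ = 84105, payload = 656 bytes
Segment 4: SEQ = 84761, payload = 1107 bytes
Segment 5: SEQ = 85868, payload = 405 bytes
SEQ of segment 5 = 82470 + 1271 + 364 + 656 + 1107 = 85868

85868


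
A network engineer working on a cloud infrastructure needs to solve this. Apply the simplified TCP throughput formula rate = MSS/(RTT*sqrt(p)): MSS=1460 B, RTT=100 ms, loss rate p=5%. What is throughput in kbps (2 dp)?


Given: MSS = 1460 bytes, RTT = 100 ms, loss = 5%
RTT in seconds = 100 / 1000 = 0.1
Loss rate = 5% = 0.05
sqrt(loss) = sqrt(0.05) = 0.223606797750
Throughput (bytes/s) = 1460 / (0.1 * 0.223606797750) = 65293.1849
Throughput (kbps) = 65293.1849 * 8 / 1000 = 522.345480 -> 522.35 kbps (2 dp)

522.35


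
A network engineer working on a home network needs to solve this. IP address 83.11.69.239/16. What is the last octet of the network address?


Given: IP = 83.11.69.239, prefix = /16
Subnet mask = 255.255.0.0
Last octet of IP: 239
Last octet of mask: 0
Network last octet = 239 AND 0 = 0

0


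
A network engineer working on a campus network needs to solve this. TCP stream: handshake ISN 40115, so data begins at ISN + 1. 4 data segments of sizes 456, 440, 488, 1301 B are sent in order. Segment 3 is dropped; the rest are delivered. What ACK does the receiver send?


SYN uses sequence number 40115; first data byte = ISN + 1 = 40116.
Segment 1: SEQ = 40116, len = 456 B, covers [40116, 40571]
Segment 2: SEQ = 40572, len = 440 B, covers [40572, 41011]
Segment 3: SEQ = 41012, len = 488 B, covers [41012, 41499] [LOST]
Segment 4: SEQ = 41500, len = 1301 B, covers [41500, 42800]
In-order data received: bytes [40116, 41011] (segments 1..2).
Segment 3 missing -> gap begins at byte 41012; later segments buffered out of order.
Cumulative ACK = next expected in-order byte = 40116 + 456 + 440 = 41012

41012


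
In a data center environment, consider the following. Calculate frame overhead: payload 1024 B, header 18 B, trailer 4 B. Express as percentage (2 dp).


Given: payload = 1024 B, header = 18 B, trailer = 4 B
Overhead bytes = header + trailer = 18 + 4 = 22
Total frame = payload + overhead = 1024 + 22 = 1046
Overhead % = 22 / 1046 * 100 = 2.1033% -> 2.10% (2 dp)

2.10


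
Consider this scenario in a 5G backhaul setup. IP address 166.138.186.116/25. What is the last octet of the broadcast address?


Given: IP = 166.138.186.116, prefix = /25
Host bits = 32 - 25 = 7
Network last octet = 116 AND mask = 0
Host part size = 2^7 - 1 = 127
Broadcast last octet = 0 OR 127 = 127

127


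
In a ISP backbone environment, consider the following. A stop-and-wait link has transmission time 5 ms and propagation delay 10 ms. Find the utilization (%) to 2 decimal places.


Given: Ttrans = 5 ms, Tprop = 10 ms
RTT = 2 * Tprop = 2 * 10 = 20 ms
U = Ttrans / (Ttrans + RTT)
U = 5 / (5 + 20)
U = 5 / 25 = 0.2
U% = 20.00%

20.00


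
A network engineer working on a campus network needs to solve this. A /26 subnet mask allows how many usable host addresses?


Given: subnet mask /26
Host bits = 32 - 26 = 6
Total addresses = 2^6 = 64
Usable hosts = 64 - 2 (network + broadcast) = 62

62


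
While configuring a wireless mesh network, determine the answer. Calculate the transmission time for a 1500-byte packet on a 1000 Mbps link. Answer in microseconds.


Given: packet = 1500 bytes, bandwidth = 1000 Mbps
Packet in bits = 1500 * 8 = 12000 bits
Bandwidth = 1000 * 10^6 = 1000000000 bps
Time = 12000 / 1000000000 seconds
Time in us = 12000 * 10^6 / 1000000000 = 12

12


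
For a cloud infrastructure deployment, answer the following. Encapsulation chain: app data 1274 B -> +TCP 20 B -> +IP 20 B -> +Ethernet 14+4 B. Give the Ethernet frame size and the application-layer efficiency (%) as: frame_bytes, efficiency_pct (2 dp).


TCP segment = 1274 + 20 = 1294 B
IP packet = 1294 + 20 = 1314 B
Ethernet frame = 1314 + 14 + 4 = 1332 B
Efficiency = app / frame = 1274 / 1332 = 0.956456 = 95.6456% -> 95.65% (2 dp)

1332, 95.65


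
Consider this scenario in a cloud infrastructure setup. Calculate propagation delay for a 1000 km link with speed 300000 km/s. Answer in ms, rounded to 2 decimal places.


Given: distance = 1000 km, speed = 300000 km/s
Delay = distance / speed = 1000 / 300000 seconds
Delay in ms = 1000 * 1000 / 300000
Delay = 3.3333 ms
Rounded to 2 dp = 3.33 ms

3.33


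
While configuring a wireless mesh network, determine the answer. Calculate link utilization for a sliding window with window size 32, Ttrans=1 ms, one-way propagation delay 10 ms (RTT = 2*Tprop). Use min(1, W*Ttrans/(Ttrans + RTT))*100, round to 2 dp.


Given: W = 32, Ttrans = 1 ms, RTT = 20 ms (= 2 * Tprop, Tprop = 10 ms)
Cycle time = Ttrans + RTT = 1 + 20 = 21 ms (first packet sent until its ACK returns)
W * Ttrans = 32 * 1 = 32 ms of sending per cycle
W * Ttrans / (Ttrans + RTT) = 32 / 21 = 1.523810
U = min(1, 1.523810) = 1.000000
U% = 100.00%

100.00


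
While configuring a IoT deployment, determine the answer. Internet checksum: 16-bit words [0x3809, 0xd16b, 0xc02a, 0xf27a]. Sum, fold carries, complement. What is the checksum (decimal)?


Given words: [0x3809, 0xd16b, 0xc02a, 0xf27a]
Step 1: Sum all words
Raw sum = 14345 + 53611 + 49194 + 62074 = 179224
Step 2: Fold carry: (48152 + 2) = 48154
One's complement = ~48154 & 0xFFFF = 17381

17381


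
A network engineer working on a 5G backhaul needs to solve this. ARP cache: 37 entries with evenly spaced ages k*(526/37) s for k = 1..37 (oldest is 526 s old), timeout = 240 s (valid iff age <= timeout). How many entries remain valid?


Ages are k * 526/37 s for k = 1..37 (spacing = 14.2162 s).
Entry k is valid iff k * 526/37 <= 240 iff k <= 37 * 240 / 526 = 16.8821
n_valid = floor(16.8821) = 16
(n_stale = 37 - 16 = 21)

16


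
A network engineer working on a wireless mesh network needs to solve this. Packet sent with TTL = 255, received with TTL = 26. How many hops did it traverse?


Given: initial TTL = 255, received TTL = 26
Hops = initial TTL - received TTL
Hops = 255 - 26 = 229

229


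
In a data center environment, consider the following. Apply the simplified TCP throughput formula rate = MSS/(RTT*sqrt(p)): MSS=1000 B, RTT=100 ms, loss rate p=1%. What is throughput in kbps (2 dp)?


Given: MSS = 1000 bytes, RTT = 100 ms, loss = 1%
RTT in seconds = 100 / 1000 = 0.1
Loss rate = 1% = 0.01
sqrt(loss) = sqrt(0.01) = 0.1
Throughput (bytes/s) = 1000 / (0.1 * 0.1) = 100000.0000
Throughput (kbps) = 100000.0000 * 8 / 1000 = 800.000000 -> 800.00 kbps (2 dp)

800.00


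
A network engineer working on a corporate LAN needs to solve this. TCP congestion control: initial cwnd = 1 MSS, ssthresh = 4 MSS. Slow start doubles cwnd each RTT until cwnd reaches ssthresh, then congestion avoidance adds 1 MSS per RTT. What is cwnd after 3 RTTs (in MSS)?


RTT 0: cwnd = 1 MSS (initial)
RTT 1: cwnd = 2 MSS (slow start, doubled)
RTT 2: cwnd = 4 MSS (slow start, doubled)
RTT 3: cwnd = 5 MSS (congestion avoidance, +1)

5


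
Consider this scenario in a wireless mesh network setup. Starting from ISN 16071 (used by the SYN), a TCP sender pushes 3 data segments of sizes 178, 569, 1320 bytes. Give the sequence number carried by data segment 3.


The SYN occupies sequence number ISN = 16071, so the first data byte is ISN + 1 = 16072.
SEQ of data segment i = (ISN + 1) + sum of payload sizes of segments 1..i-1.
Segment 1: SEQ = 16072, payload = 178 bytes
Segment 2: SEQ = 16250, payload = 569 bytes
Segment 3: SEQ = 16819, payload = 1320 bytes
SEQ of segment 3 = 16072 + 178 + 569 = 16819

16819


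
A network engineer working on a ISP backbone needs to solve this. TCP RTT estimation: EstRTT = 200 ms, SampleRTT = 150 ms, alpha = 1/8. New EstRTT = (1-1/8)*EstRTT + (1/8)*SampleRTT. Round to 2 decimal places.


Given: EstRTT = 200 ms, SampleRTT = 150 ms, alpha = 1/8
New EstRTT = (1 - alpha) * EstRTT + alpha * SampleRTT
(7/8) * 200 = 175
(1/8) * 150 = 18.75
New EstRTT = 175 + 18.75 = 193.75 ms -> 193.75 ms (2 dp)

193.75


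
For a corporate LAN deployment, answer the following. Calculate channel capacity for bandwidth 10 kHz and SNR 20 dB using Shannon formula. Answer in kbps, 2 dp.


Given: B = 10 kHz, SNR = 20 dB
SNR linear = 10^(20/10) = 100
1 + SNR = 101
log2(101) = 6.6582114828
C = 10 * 1000 * 6.6582114828 = 66582.1148 bps
C = 66.582115 kbps -> 66.58 kbps (2 dp)

66.58


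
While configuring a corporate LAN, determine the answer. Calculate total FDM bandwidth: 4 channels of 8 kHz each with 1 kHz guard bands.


Given: 4 channels, 8 kHz each, guard = 1 kHz
Channel bandwidth = 4 * 8 = 32 kHz
Guard bands = 3 gaps * 1 kHz = 3 kHz
Total = 32 + 3 = 35 kHz

35


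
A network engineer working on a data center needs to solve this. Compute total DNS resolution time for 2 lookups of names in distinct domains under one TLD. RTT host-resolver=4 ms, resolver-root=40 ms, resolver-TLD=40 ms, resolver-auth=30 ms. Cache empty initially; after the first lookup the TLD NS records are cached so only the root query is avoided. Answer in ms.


Lookup 1 (cold cache): local + root + TLD + auth = 4 + 40 + 40 + 30 = 114 ms
Lookups 2..2 (TLD NS cached -> skip root; new domain -> still ask TLD and auth): local + TLD + auth = 4 + 40 + 30 = 74 ms each
Remaining 1 lookups: 1 * 74 = 74 ms
Total = 114 + 74 = 188 ms

188


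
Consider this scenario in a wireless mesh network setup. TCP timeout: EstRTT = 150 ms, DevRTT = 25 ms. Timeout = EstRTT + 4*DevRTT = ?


Given: EstRTT = 150 ms, DevRTT = 25 ms
Timeout = EstRTT + 4 * DevRTT
4 * DevRTT = 4 * 25 = 100
Timeout = 150 + 100 = 250 ms

250


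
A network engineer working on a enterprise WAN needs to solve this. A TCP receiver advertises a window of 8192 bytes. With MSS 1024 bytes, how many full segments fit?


Given: RWND = 8192 bytes, MSS = 1024 bytes
Full segments = floor(RWND / MSS)
Full segments = floor(8192 / 1024)
Full segments = floor(8.0) = 8

8


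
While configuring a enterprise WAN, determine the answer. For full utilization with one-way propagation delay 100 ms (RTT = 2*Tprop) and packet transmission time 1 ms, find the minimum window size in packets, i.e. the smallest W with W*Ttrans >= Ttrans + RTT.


Given: Ttrans = 1 ms, RTT = 200 ms (= 2 * Tprop, Tprop = 100 ms)
Time until first ACK returns = Ttrans + RTT = 1 + 200 = 201 ms
Need W * Ttrans >= Ttrans + RTT  ->  W >= (Ttrans + RTT) / Ttrans
(Ttrans + RTT) / Ttrans = 201 / 1 = 201
W_min = ceil(201) = 201

201


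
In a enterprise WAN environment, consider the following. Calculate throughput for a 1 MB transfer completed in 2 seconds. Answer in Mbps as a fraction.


Given: file = 1 MB, time = 2 s
File in Mb = 1 * 8 = 8 Mb
Throughput = 8 / 2 Mbps
Throughput = 4 Mbps

4


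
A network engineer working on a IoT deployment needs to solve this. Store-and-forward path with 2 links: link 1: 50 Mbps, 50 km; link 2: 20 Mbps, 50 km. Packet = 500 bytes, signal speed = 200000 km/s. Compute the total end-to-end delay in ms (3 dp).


Packet = 500 bytes = 4000 bits. Store-and-forward: sum (t_trans + t_prop) per link.
Link 1: t_trans = 4000/(50*10^6) s = 0.0800 ms; t_prop = 50/200000 s = 0.2500 ms; subtotal = 0.3300 ms
Link 2: t_trans = 4000/(20*10^6) s = 0.2000 ms; t_prop = 50/200000 s = 0.2500 ms; subtotal = 0.4500 ms
End-to-end = 0.3300 + 0.4500 = 0.7800 ms -> 0.780 ms (3 dp)

0.780


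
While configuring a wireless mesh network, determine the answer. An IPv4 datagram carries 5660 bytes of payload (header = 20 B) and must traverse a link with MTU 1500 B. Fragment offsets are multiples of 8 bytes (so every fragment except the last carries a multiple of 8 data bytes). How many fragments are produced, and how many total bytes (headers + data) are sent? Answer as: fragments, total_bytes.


Max data per non-final fragment = floor((MTU - header)/8)*8 = floor((1500 - 20)/8)*8 = floor(1480/8)*8 = 1480 B
Final fragment needs no 8-byte alignment: it can carry up to MTU - header = 1480 B
Non-final fragments needed = ceil((payload - 1480) / 1480) = ceil(4180/1480) = ceil(2.8243) = 3
Number of fragments = 3 + 1 = 4
Fragment sizes (data): 3 * 1480 B + 1220 B (last, 1220 <= 1480 OK)
Total bytes sent = payload + n_frags * header = 5660 + 4*20 = 5660 + 80 = 5740 B

4, 5740


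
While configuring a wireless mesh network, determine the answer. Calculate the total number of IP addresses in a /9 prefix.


Given: CIDR prefix /9
Host bits = 32 - 9 = 23
Total addresses = 2^23 = 8388608

8388608


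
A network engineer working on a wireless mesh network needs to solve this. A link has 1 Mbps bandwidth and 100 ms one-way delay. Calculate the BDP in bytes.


Given: bandwidth = 1 Mbps, delay = 100 ms
BDP in bits = 1 * 10^6 * 100 / 1000
BDP in bits = 100000
BDP in bytes = 100000 / 8 = 12500

12500


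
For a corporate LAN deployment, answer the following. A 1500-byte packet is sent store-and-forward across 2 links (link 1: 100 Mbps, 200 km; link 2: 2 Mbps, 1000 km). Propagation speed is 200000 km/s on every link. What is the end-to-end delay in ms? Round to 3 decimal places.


Packet = 1500 bytes = 12000 bits. Store-and-forward: sum (t_trans + t_prop) per link.
Link 1: t_trans = 12000/(100*10^6) s = 0.1200 ms; t_prop = 200/200000 s = 1.0000 ms; subtotal = 1.1200 ms
Link 2: t_trans = 12000/(2*10^6) s = 6.0000 ms; t_prop = 1000/200000 s = 5.0000 ms; subtotal = 11.0000 ms
End-to-end = 1.1200 + 11.0000 = 12.1200 ms -> 12.120 ms (3 dp)

12.120


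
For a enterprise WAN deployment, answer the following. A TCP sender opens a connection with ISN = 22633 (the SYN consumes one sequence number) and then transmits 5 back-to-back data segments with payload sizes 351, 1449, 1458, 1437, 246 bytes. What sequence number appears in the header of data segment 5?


The SYN occupies sequence number ISN = 22633, so the first data byte is ISN + 1 = 22634.
SEQ of data segment i = (ISN + 1) + sum of payload sizes of segments 1..i-1.
Segment 1: SEQ = 22634, payload = 351 bytes
Segment 2: SEQ = 22985, payload = 1449 bytes
Segment 3: SEQ = 24434, payload = 1458 bytes
Segment 4: SEQ = 25892, payload = 1437 bytes
Segment 5: SEQ = 27329, payload = 246 bytes
SEQ of segment 5 = 22634 + 351 + 1449 + 1458 + 1437 = 27329

27329


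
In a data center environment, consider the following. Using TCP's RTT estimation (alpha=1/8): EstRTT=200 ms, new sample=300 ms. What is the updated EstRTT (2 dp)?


Given: EstRTT = 200 ms, SampleRTT = 300 ms, alpha = 1/8
New EstRTT = (1 - alpha) * EstRTT + alpha * SampleRTT
(7/8) * 200 = 175
(1/8) * 300 = 37.5
New EstRTT = 175 + 37.5 = 212.5 ms -> 212.50 ms (2 dp)

212.50


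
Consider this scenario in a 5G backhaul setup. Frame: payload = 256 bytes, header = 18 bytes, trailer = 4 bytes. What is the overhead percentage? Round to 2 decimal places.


Given: payload = 256 B, header = 18 B, trailer = 4 B
Overhead bytes = header + trailer = 18 + 4 = 22
Total frame = payload + overhead = 256 + 22 = 278
Overhead % = 22 / 278 * 100 = 7.9137% -> 7.91% (2 dp)

7.91


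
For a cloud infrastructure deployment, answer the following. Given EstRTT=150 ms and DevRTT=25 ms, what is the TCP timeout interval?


Given: EstRTT = 150 ms, DevRTT = 25 ms
Timeout = EstRTT + 4 * DevRTT
4 * DevRTT = 4 * 25 = 100
Timeout = 150 + 100 = 250 ms

250


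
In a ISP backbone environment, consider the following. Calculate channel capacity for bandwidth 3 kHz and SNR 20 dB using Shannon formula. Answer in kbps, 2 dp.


Given: B = 3 kHz, SNR = 20 dB
SNR linear = 10^(20/10) = 100
1 + SNR = 101
log2(101) = 6.6582114828
C = 3 * 1000 * 6.6582114828 = 19974.6344 bps
C = 19.974634 kbps -> 19.97 kbps (2 dp)

19.97


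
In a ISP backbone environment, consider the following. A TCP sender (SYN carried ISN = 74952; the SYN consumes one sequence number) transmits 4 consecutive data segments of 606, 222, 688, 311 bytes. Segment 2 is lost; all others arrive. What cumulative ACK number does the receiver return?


SYN uses sequence number 74952; first data byte = ISN + 1 = 74953.
Segment 1: SEQ = 74953, len = 606 B, covers [74953, 75558]
Segment 2: SEQ = 75559, len = 222 B, covers [75559, 75780] [LOST]
Segment 3: SEQ = 75781, len = 688 B, covers [75781, 76468]
Segment 4: SEQ = 76469, len = 311 B, covers [76469, 76779]
In-order data received: bytes [74953, 75558] (segments 1..1).
Segment 2 missing -> gap begins at byte 75559; later segments buffered out of order.
Cumulative ACK = next expected in-order byte = 74953 + 606 = 75559

75559


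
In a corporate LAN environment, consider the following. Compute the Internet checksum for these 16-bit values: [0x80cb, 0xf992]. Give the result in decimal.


Given words: [0x80cb, 0xf992]
Step 1: Sum all words
Raw sum = 32971 + 63890 = 96861
Step 2: Fold carry: (31325 + 1) = 31326
One's complement = ~31326 & 0xFFFF = 34209

34209


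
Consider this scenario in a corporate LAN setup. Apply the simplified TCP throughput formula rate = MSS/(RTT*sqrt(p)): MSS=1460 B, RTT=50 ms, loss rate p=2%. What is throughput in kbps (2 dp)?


Given: MSS = 1460 bytes, RTT = 50 ms, loss = 2%
RTT in seconds = 50 / 1000 = 0.05
Loss rate = 2% = 0.02
sqrt(loss) = sqrt(0.02) = 0.141421356237
Throughput (bytes/s) = 1460 / (0.05 * 0.141421356237) = 206475.1801
Throughput (kbps) = 206475.1801 * 8 / 1000 = 1651.801441 -> 1651.80 kbps (2 dp)

1651.80


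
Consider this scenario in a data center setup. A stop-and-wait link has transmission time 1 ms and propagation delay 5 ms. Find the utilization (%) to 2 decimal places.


Given: Ttrans = 1 ms, Tprop = 5 ms
RTT = 2 * Tprop = 2 * 5 = 10 ms
U = Ttrans / (Ttrans + RTT)
U = 1 / (1 + 10)
U = 1 / 11 = 0.090909
U% = 9.09%

9.09


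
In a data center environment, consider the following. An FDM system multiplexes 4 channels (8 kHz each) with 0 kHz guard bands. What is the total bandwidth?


Given: 4 channels, 8 kHz each, guard = 0 kHz
Channel bandwidth = 4 * 8 = 32 kHz
Guard bands = 3 gaps * 0 kHz = 0 kHz
Total = 32 + 0 = 32 kHz

32


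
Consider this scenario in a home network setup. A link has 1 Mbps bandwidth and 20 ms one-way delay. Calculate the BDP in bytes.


Given: bandwidth = 1 Mbps, delay = 20 ms
BDP in bits = 1 * 10^6 * 20 / 1000
BDP in bits = 20000
BDP in bytes = 20000 / 8 = 2500

2500


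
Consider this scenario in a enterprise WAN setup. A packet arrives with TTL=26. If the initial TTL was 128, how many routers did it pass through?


Given: initial TTL = 128, received TTL = 26
Hops = initial TTL - received TTL
Hops = 128 - 26 = 102

102


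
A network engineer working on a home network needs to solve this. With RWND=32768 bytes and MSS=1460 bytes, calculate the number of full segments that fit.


Given: RWND = 32768 bytes, MSS = 1460 bytes
Full segments = floor(RWND / MSS)
Full segments = floor(32768 / 1460)
Full segments = floor(22.4438) = 22

22


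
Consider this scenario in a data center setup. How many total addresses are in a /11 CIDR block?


Given: CIDR prefix /11
Host bits = 32 - 11 = 21
Total addresses = 2^21 = 2097152

2097152


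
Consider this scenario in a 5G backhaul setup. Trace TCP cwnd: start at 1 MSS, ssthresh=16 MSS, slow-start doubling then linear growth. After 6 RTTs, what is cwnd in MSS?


RTT 0: cwnd = 1 MSS (initial)
RTT 1: cwnd = 2 MSS (slow start, doubled)
RTT 2: cwnd = 4 MSS (slow start, doubled)
RTT 3: cwnd = 8 MSS (slow start, doubled)
RTT 4: cwnd = 16 MSS (slow start, doubled)
RTT 5: cwnd = 17 MSS (congestion avoidance, +1)
RTT 6: cwnd = 18 MSS (congestion avoidance, +1)

18


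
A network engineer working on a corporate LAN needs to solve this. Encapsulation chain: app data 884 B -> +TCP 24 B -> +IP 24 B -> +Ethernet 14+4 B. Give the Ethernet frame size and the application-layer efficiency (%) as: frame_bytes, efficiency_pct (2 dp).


TCP segment = 884 + 24 = 908 B
IP packet = 908 + 24 = 932 B
Ethernet frame = 932 + 14 + 4 = 950 B
Efficiency = app / frame = 884 / 950 = 0.930526 = 93.0526% -> 93.05% (2 dp)

950, 93.05


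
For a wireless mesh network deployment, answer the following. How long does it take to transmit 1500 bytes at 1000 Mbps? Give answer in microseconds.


Given: packet = 1500 bytes, bandwidth = 1000 Mbps
Packet in bits = 1500 * 8 = 12000 bits
Bandwidth = 1000 * 10^6 = 1000000000 bps
Time = 12000 / 1000000000 seconds
Time in us = 12000 * 10^6 / 1000000000 = 12

12


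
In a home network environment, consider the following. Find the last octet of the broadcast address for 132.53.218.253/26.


Given: IP = 132.53.218.253, prefix = /26
Host bits = 32 - 26 = 6
Network last octet = 253 AND mask = 192
Host part size = 2^6 - 1 = 63
Broadcast last octet = 192 OR 63 = 255

255


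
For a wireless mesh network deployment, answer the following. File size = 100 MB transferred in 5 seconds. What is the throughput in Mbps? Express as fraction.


Given: file = 100 MB, time = 5 s
File in Mb = 100 * 8 = 800 Mb
Throughput = 800 / 5 Mbps
Throughput = 160 Mbps

160


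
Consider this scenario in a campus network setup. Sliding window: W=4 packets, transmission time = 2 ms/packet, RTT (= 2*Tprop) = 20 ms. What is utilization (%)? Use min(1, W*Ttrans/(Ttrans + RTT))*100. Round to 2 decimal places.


Given: W = 4, Ttrans = 2 ms, RTT = 20 ms (= 2 * Tprop, Tprop = 10 ms)
Cycle time = Ttrans + RTT = 2 + 20 = 22 ms (first packet sent until its ACK returns)
W * Ttrans = 4 * 2 = 8 ms of sending per cycle
W * Ttrans / (Ttrans + RTT) = 8 / 22 = 0.363636
U = min(1, 0.363636) = 0.363636
U% = 36.36%

36.36


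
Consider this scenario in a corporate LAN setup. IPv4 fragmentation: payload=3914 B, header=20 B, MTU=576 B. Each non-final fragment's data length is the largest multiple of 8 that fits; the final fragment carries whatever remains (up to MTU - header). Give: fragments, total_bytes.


Max data per non-final fragment = floor((MTU - header)/8)*8 = floor((576 - 20)/8)*8 = floor(556/8)*8 = 552 B
Final fragment needs no 8-byte alignment: it can carry up to MTU - header = 556 B
Non-final fragments needed = ceil((payload - 556) / 552) = ceil(3358/552) = ceil(6.0833) = 7
Number of fragments = 7 + 1 = 8
Fragment sizes (data): 7 * 552 B + 50 B (last, 50 <= 556 OK)
Total bytes sent = payload + n_frags * header = 3914 + 8*20 = 3914 + 160 = 4074 B

8, 4074


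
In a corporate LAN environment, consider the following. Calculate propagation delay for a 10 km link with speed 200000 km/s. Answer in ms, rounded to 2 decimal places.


Given: distance = 10 km, speed = 200000 km/s
Delay = distance / speed = 10 / 200000 seconds
Delay in ms = 10 * 1000 / 200000
Delay = 0.0500 ms
Rounded to 2 dp = 0.05 ms

0.05


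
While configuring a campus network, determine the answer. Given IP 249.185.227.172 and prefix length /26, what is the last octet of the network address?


Given: IP = 249.185.227.172, prefix = /26
Subnet mask = 255.255.255.192
Last octet of IP: 172
Last octet of mask: 192
Network last octet = 172 AND 192 = 128

128


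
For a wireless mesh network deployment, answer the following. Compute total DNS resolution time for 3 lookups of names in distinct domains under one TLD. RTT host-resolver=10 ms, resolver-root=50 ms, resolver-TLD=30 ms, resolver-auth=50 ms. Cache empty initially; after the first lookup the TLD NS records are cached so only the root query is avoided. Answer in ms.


Lookup 1 (cold cache): local + root + TLD + auth = 10 + 50 + 30 + 50 = 140 ms
Lookups 2..3 (TLD NS cached -> skip root; new domain -> still ask TLD and auth): local + TLD + auth = 10 + 30 + 50 = 90 ms each
Remaining 2 lookups: 2 * 90 = 180 ms
Total = 140 + 180 = 320 ms

320


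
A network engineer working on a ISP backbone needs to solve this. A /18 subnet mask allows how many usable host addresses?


Given: subnet mask /18
Host bits = 32 - 18 = 14
Total addresses = 2^14 = 16384
Usable hosts = 16384 - 2 (network + broadcast) = 16382

16382


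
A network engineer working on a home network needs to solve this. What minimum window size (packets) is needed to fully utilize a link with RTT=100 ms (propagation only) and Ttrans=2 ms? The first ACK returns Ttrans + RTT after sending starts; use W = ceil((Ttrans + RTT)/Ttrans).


Given: Ttrans = 2 ms, RTT = 100 ms (= 2 * Tprop, Tprop = 50 ms)
Time until first ACK returns = Ttrans + RTT = 2 + 100 = 102 ms
Need W * Ttrans >= Ttrans + RTT  ->  W >= (Ttrans + RTT) / Ttrans
(Ttrans + RTT) / Ttrans = 102 / 2 = 51
W_min = ceil(51) = 51

51


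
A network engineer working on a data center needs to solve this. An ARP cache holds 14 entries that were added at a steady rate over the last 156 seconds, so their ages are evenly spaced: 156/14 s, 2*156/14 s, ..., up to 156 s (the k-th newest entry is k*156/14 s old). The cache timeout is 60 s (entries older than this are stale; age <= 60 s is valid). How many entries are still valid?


Ages are k * 156/14 s for k = 1..14 (spacing = 11.1429 s).
Entry k is valid iff k * 156/14 <= 60 iff k <= 14 * 60 / 156 = 5.3846
n_valid = floor(5.3846) = 5
(n_stale = 14 - 5 = 9)

5


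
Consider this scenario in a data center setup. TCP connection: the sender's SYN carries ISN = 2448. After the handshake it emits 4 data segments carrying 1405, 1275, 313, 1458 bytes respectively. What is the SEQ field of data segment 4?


The SYN occupies sequence number ISN = 2448, so the first data byte is ISN + 1 = 2449.
SEQ of data segment i = (ISN + 1) + sum of payload sizes of segments 1..i-1.
Segment 1: SEQ = 2449, payload = 1405 bytes
Segment 2: SEQ = 3854, payload = 1275 bytes
Segment 3: SEQ = 5129, payload = 313 bytes
Segment 4: SEQ = 5442, payload = 1458 bytes
SEQ of segment 4 = 2449 + 1405 + 1275 + 313 = 5442

5442


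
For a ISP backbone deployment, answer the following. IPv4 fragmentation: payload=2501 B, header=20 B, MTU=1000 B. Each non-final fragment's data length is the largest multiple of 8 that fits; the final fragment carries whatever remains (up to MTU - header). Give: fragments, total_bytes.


Max data per non-final fragment = floor((MTU - header)/8)*8 = floor((1000 - 20)/8)*8 = floor(980/8)*8 = 976 B
Final fragment needs no 8-byte alignment: it can carry up to MTU - header = 980 B
Non-final fragments needed = ceil((payload - 980) / 976) = ceil(1521/976) = ceil(1.5584) = 2
Number of fragments = 2 + 1 = 3
Fragment sizes (data): 2 * 976 B + 549 B (last, 549 <= 980 OK)
Total bytes sent = payload + n_frags * header = 2501 + 3*20 = 2501 + 60 = 2561 B

3, 2561


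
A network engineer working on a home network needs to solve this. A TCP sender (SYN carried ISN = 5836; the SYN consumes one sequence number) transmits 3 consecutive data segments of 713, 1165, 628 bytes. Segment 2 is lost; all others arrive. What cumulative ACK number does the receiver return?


SYN uses sequence number 5836; first data byte = ISN + 1 = 5837.
Segment 1: SEQ = 5837, len = 713 B, covers [5837, 6549]
Segment 2: SEQ = 6550, len = 1165 B, covers [6550, 7714] [LOST]
Segment 3: SEQ = 7715, len = 628 B, covers [7715, 8342]
In-order data received: bytes [5837, 6549] (segments 1..1).
Segment 2 missing -> gap begins at byte 6550; later segments buffered out of order.
Cumulative ACK = next expected in-order byte = 5837 + 713 = 6550

6550
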